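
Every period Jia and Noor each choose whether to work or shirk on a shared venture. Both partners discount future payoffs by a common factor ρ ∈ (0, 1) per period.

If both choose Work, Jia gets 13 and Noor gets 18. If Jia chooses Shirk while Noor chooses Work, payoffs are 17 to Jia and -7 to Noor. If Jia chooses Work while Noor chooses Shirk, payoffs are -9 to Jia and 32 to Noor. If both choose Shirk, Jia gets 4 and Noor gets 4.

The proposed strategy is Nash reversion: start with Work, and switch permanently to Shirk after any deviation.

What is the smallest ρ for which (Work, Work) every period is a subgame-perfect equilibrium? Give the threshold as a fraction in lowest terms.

Jia's threshold: (17−13)/(17−4) = 4/13.
Noor's threshold: (32−18)/(32−4) = 1/2.
4/13 < 1/2, so Noor binds and ρ* = 1/2.

1/2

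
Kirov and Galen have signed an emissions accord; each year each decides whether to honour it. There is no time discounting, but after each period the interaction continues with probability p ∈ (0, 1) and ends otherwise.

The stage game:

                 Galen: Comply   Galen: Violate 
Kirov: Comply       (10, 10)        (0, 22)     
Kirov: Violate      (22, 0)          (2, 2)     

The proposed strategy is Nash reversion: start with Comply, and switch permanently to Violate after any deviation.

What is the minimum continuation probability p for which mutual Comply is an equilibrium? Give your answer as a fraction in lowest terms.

With no time discounting, the continuation probability p plays the role of the discount factor.
Grim-trigger IC: 10/(1−p) ≥ 22 + 2p/(1−p) ⇒ p ≥ (22−10)/(22−2) = 3/5.

3/5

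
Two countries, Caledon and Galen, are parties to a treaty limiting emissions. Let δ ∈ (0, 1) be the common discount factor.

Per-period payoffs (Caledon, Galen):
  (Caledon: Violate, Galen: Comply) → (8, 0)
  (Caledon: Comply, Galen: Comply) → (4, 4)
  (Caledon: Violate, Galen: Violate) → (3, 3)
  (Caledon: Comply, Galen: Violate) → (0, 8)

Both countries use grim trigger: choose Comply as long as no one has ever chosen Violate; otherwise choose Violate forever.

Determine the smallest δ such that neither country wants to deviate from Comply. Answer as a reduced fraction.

4/5

4/(1−δ) ≥ 8 + 3δ/(1−δ)
4 ≥ 8 − 5δ
δ ≥ 4/5.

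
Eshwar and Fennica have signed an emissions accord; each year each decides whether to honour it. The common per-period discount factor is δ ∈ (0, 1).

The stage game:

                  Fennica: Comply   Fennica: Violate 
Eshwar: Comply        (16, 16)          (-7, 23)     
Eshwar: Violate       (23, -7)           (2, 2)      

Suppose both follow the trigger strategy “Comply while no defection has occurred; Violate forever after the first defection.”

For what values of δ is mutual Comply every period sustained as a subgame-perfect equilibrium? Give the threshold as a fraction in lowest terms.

16/(1−δ) ≥ 23 + 2δ/(1−δ)
16 ≥ 23 − 21δ
δ ≥ 7/21 = 1/3.

1/3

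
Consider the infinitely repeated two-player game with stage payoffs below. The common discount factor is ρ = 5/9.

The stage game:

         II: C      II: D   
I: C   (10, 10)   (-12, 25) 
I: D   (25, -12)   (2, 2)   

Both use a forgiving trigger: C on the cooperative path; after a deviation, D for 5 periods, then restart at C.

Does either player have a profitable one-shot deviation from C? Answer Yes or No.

IC: ρ+…+ρ^5 ≥ (25−10)/(10−2) = 15/8.
At ρ = 5/9: partial sum = 1.1838 < 1.8750. Cooperation not sustainable.

Yes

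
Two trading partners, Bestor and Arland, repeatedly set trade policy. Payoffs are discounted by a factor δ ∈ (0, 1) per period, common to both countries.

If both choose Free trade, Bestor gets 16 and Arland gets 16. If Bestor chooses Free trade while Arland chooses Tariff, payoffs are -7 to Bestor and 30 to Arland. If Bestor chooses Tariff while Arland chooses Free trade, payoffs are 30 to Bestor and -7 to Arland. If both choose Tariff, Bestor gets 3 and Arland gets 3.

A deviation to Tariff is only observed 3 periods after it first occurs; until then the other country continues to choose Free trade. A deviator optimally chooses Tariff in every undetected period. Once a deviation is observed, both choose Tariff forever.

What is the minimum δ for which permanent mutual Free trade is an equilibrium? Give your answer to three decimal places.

0.803

A deviator earns 30 for 3 periods, then 3 forever; cooperating earns 16 forever. Multiplying the IC by (1−δ):
16 ≥ 30(1−δ^3) + 3δ^3, so 27·δ^3 ≥ 14 and δ^3 ≥ 14/27.
δ ≥ (14/27)^(1/3) ≈ 0.803.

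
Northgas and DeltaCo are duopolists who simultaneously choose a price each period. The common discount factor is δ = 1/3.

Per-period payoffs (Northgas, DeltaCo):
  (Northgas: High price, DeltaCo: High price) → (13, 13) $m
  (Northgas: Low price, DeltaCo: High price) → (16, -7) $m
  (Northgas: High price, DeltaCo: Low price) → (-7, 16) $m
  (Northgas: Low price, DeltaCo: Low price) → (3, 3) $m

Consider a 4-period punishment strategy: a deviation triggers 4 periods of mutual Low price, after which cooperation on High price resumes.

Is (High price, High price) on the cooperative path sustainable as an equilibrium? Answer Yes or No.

Comparing payoff streams over the 5 periods until play realigns: cooperate → 13(1+δ+…+δ^4); deviate → 16 + 3(δ+…+δ^4).
Cooperation is sustained iff (13−3)(δ+…+δ^4) ≥ 16−13.
δ+…+δ^4 = 1/3·(1−(1/3)^4)/(1−1/3) = 0.4938, and (16−13)/(13−3) = 0.3000.
0.4938 ≥ 0.3000, so cooperation is sustainable.

Yes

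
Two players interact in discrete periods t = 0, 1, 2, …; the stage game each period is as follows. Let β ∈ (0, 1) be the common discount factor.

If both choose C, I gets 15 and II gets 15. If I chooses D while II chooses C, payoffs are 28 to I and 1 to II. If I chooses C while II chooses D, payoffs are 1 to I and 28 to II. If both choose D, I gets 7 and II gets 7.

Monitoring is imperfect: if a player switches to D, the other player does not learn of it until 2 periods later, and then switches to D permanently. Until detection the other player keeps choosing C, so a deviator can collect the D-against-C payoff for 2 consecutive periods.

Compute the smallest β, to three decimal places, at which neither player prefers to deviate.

0.787

Deviating for the 2 undetected periods gains 28−15 = 13 per period over cooperation, then loses 15−7 = 8 per period forever once punishment starts.
Gain: 13(1 + β + … + β^1); loss: 8·β^2/(1−β).
No profitable deviation ⇔ 13(1−β^2) ≤ 8·β^2, i.e. β^2 ≥ 13/(13+8) = 13/21.
Hence β ≥ (13/21)^(1/2) ≈ 0.787.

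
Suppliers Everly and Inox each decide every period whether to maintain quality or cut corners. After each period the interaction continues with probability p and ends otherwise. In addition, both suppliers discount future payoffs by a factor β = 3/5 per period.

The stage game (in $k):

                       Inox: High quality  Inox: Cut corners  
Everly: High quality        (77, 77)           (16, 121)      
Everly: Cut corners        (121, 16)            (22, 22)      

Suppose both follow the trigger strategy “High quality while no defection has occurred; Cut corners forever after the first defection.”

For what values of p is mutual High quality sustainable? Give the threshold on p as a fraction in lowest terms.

Expected continuation weight on next period's payoff is β·p = 3/5·p, which plays the role of the discount factor.
Cooperation requires 3/5·p ≥ (121−77)/(121−22) = 4/9, hence p ≥ 20/27.

20/27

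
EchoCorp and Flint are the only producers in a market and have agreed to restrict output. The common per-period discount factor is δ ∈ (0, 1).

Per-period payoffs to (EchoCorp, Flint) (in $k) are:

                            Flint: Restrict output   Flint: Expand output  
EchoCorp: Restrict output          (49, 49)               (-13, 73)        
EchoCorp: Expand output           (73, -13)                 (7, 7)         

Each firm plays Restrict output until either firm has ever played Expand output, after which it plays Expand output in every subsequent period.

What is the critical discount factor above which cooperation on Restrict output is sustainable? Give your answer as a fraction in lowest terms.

Cooperation forever yields 49 each period: 49/(1−δ).
Deviating yields 73 once, then 7 forever: 73 + 7δ/(1−δ).
No profitable deviation requires 49/(1−δ) ≥ 73 + 7δ/(1−δ).
Multiplying by (1−δ): 49 ≥ 73(1−δ) + 7δ = 73 − 66δ.
So 66δ ≥ 24, i.e. δ ≥ 24/66 = 4/11.

4/11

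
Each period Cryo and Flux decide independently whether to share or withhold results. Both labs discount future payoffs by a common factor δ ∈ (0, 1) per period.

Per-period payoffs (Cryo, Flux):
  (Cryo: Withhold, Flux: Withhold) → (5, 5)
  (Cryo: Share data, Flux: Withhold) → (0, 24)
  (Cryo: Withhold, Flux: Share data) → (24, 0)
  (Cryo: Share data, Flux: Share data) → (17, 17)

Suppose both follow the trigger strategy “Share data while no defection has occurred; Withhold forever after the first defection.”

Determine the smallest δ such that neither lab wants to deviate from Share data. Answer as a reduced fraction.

17/(1−δ) ≥ 24 + 5δ/(1−δ)
17 ≥ 24 − 19δ
δ ≥ 7/19.

7/19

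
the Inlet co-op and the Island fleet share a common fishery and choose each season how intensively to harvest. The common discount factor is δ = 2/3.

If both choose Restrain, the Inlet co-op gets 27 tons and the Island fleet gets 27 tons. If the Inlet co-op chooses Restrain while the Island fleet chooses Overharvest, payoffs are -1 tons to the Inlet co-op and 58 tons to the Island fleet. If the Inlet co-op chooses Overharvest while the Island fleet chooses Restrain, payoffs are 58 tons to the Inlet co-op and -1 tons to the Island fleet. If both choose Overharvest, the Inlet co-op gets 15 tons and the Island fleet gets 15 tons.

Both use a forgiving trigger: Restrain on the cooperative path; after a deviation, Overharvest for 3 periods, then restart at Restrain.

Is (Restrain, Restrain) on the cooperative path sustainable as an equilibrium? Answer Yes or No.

IC: δ+…+δ^3 ≥ (58−27)/(27−15) = 31/12.
At δ = 2/3: partial sum = 1.4074 < 2.5833. Cooperation not sustainable.

No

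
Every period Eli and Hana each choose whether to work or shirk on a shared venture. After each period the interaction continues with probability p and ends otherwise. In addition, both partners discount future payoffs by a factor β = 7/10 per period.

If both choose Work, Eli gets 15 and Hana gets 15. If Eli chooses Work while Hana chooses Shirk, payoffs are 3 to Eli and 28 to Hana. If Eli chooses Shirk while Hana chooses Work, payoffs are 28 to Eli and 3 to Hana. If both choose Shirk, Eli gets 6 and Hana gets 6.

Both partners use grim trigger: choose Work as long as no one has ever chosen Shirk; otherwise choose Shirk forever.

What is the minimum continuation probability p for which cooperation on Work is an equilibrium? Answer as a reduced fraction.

65/77

Expected continuation weight on next period's payoff is β·p = 7/10·p, which plays the role of the discount factor.
Cooperation requires 7/10·p ≥ (28−15)/(28−6) = 13/22, hence p ≥ 65/77.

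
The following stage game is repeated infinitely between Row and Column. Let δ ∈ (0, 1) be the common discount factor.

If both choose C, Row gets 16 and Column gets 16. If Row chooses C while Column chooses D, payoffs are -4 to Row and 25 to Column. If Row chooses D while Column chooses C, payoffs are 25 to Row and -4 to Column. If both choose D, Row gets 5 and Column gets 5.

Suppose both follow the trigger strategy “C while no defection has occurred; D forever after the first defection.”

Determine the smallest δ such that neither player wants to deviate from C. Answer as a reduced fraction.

Under grim trigger the critical discount factor is (T−C)/(T−P) with T = 25, C = 16, P = 5.
δ* = (25−16)/(25−5) = 9/20.

9/20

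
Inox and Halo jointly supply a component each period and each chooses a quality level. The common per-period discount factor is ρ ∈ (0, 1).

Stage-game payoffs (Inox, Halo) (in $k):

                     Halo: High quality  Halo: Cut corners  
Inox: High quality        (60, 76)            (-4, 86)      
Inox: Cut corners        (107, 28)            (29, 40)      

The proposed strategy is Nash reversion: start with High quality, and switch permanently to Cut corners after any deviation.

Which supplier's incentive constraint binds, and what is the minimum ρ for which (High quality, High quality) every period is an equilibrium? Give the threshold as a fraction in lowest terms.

Inox; ρ ≥ 47/78

Inox: cooperation gives 60 each period; deviation gives 107 once then 29 forever.
  60/(1−ρ) ≥ 107 + 29ρ/(1−ρ) ⇒ ρ ≥ 47/78.
Halo: cooperation gives 76 each period; deviation gives 86 once then 40 forever.
  ρ ≥ 10/46 = 5/23.
Both must hold, so the binding constraint is Inox's: ρ ≥ 47/78.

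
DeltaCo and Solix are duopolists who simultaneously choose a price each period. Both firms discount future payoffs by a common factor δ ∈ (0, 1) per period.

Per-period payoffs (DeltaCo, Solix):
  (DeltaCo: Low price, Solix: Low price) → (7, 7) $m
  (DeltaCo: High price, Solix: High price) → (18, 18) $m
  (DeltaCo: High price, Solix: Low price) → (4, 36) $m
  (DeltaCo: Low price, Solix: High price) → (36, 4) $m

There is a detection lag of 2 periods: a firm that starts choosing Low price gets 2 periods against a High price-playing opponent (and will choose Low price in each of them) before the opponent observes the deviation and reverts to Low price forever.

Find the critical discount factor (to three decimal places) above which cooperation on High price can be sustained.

0.788

The best deviation is to choose Low price for all 2 undetected periods, earning 36 each, then 7 forever once detected.
Deviation value: 36(1−δ^2)/(1−δ) + 7δ^2/(1−δ); cooperation value: 18/(1−δ).
IC: 18 ≥ 36(1−δ^2) + 7δ^2 = 36 − 29δ^2.
So δ^2 ≥ 18/29, giving δ ≥ (18/29)^(1/2) ≈ 0.788.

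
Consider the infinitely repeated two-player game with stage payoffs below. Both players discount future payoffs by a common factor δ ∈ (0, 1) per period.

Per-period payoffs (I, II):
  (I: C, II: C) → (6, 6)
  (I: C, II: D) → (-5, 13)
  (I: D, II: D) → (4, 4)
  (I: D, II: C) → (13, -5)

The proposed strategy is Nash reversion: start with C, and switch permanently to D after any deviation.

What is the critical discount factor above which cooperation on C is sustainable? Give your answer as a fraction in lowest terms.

6/(1−δ) ≥ 13 + 4δ/(1−δ)
6 ≥ 13 − 9δ
δ ≥ 7/9.

7/9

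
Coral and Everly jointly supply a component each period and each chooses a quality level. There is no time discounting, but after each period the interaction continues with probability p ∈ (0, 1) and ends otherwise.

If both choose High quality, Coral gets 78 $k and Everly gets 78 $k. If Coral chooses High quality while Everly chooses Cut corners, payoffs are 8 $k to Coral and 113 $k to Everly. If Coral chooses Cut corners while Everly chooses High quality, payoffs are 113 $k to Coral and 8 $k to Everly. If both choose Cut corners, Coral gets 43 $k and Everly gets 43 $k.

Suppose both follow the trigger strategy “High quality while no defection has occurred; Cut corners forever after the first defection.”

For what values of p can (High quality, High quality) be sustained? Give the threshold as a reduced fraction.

Expected cooperation value is 78 + p·78 + p²·78 + … = 78/(1−p); deviation gives 113 + p·43/(1−p).
78 ≥ 113(1−p) + 43p ⇒ 70p ≥ 35 ⇒ p ≥ 35/70 = 1/2.

1/2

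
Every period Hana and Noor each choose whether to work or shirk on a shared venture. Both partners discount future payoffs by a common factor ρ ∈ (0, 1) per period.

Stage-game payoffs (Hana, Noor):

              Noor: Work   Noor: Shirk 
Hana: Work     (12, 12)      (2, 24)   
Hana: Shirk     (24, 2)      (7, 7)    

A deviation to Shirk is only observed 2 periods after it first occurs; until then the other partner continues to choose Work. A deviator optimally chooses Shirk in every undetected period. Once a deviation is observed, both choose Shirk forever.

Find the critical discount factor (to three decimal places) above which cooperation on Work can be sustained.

The best deviation is to choose Shirk for all 2 undetected periods, earning 24 each, then 7 forever once detected.
Deviation value: 24(1−ρ^2)/(1−ρ) + 7ρ^2/(1−ρ); cooperation value: 12/(1−ρ).
IC: 12 ≥ 24(1−ρ^2) + 7ρ^2 = 24 − 17ρ^2.
So ρ^2 ≥ 12/17, giving ρ ≥ (12/17)^(1/2) ≈ 0.840.

0.840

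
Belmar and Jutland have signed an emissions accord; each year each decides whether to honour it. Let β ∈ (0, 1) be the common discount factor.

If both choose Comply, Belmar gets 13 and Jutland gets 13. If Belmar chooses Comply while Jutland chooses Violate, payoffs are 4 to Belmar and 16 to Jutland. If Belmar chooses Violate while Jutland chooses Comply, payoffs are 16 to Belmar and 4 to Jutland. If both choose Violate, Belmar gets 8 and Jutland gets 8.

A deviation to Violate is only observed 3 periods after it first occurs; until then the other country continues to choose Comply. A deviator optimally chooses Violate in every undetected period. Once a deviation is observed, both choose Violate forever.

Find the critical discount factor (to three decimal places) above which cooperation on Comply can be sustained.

0.721

The best deviation is to choose Violate for all 3 undetected periods, earning 16 each, then 8 forever once detected.
Deviation value: 16(1−β^3)/(1−β) + 8β^3/(1−β); cooperation value: 13/(1−β).
IC: 13 ≥ 16(1−β^3) + 8β^3 = 16 − 8β^3.
So β^3 ≥ 3/8, giving β ≥ (3/8)^(1/3) ≈ 0.721.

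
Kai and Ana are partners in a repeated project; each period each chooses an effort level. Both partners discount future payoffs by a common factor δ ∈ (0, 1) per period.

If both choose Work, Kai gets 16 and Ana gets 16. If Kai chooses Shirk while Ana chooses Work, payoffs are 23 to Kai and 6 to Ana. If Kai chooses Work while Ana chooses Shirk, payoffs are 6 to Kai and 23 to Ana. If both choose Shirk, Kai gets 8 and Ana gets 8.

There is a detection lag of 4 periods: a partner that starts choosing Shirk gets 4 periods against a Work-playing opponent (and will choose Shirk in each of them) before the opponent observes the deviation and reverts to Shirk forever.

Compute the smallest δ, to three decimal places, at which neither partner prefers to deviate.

The best deviation is to choose Shirk for all 4 undetected periods, earning 23 each, then 8 forever once detected.
Deviation value: 23(1−δ^4)/(1−δ) + 8δ^4/(1−δ); cooperation value: 16/(1−δ).
IC: 16 ≥ 23(1−δ^4) + 8δ^4 = 23 − 15δ^4.
So δ^4 ≥ 7/15, giving δ ≥ (7/15)^(1/4) ≈ 0.827.

0.827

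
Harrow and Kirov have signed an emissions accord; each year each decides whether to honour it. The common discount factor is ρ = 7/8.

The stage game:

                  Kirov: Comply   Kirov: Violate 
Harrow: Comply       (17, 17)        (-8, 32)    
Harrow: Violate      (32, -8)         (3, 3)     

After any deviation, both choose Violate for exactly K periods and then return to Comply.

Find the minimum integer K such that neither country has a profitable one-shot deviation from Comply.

IC: ρ(1−ρ^K)/(1−ρ) ≥ (32−17)/(17−3) = 15/14.
With ρ = 7/8: need 1 − ρ^K ≥ 15/14·(1−7/8)/(7/8), i.e. ρ^K ≤ 0.8469.
Since (7/8)^1 = 0.8750 and (7/8)^2 = 0.7656, the smallest such K is 2.

2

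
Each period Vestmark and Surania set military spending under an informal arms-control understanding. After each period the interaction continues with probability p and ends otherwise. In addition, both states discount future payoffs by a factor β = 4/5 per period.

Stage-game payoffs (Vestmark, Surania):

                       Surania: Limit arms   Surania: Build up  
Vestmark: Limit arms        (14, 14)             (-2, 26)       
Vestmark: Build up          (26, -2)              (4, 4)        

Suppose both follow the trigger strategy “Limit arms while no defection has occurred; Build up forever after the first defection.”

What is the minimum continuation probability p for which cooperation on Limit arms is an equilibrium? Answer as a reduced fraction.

15/22

With continuation probability p and discount β, the effective per-period discount factor is βp.
Grim-trigger IC: βp ≥ (26−14)/(26−4) = 6/11.
So p ≥ (6/11)/(4/5) = 15/22.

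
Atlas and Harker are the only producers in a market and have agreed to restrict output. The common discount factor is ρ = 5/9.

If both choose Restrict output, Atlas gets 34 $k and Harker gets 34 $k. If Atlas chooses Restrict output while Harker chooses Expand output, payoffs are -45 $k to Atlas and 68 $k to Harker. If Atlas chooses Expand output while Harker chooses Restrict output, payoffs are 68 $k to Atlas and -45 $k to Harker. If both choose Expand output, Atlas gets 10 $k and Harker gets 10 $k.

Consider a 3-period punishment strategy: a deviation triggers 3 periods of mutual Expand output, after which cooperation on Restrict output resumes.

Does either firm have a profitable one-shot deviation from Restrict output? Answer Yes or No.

A one-shot deviation gives 68 now, then 10 for 3 periods, then back to 34.
Gain from deviating: (68−34) today; loss: (34−10) in each of the next 3 periods.
No-deviation condition: (34−10)(ρ+…+ρ^3) ≥ 68−34, i.e. ρ+…+ρ^3 ≥ 17/12.
At ρ = 5/9: ρ+…+ρ^3 = 1.0357 < 1.4167.
So cooperation is not sustainable.

Yes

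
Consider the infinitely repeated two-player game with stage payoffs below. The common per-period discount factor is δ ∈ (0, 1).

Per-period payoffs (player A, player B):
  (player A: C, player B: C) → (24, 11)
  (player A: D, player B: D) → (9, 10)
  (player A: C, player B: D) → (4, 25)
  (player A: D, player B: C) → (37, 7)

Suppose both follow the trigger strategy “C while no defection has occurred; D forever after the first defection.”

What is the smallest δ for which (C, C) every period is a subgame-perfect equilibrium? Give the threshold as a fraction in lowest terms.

14/15

player A: cooperation gives 24 each period; deviation gives 37 once then 9 forever.
  24/(1−δ) ≥ 37 + 9δ/(1−δ) ⇒ δ ≥ 13/28.
player B: cooperation gives 11 each period; deviation gives 25 once then 10 forever.
  δ ≥ 14/15.
Both must hold, so the binding constraint is player B's: δ ≥ 14/15.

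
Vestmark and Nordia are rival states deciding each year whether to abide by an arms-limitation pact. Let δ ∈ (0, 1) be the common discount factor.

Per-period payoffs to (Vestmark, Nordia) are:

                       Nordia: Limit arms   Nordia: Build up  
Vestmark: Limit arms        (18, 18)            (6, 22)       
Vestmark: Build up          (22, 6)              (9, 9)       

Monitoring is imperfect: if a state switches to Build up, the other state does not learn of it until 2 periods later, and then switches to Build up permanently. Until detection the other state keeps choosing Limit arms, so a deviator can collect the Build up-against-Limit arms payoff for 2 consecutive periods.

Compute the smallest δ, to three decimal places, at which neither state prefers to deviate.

0.555

The best deviation is to choose Build up for all 2 undetected periods, earning 22 each, then 9 forever once detected.
Deviation value: 22(1−δ^2)/(1−δ) + 9δ^2/(1−δ); cooperation value: 18/(1−δ).
IC: 18 ≥ 22(1−δ^2) + 9δ^2 = 22 − 13δ^2.
So δ^2 ≥ 4/13, giving δ ≥ (4/13)^(1/2) ≈ 0.555.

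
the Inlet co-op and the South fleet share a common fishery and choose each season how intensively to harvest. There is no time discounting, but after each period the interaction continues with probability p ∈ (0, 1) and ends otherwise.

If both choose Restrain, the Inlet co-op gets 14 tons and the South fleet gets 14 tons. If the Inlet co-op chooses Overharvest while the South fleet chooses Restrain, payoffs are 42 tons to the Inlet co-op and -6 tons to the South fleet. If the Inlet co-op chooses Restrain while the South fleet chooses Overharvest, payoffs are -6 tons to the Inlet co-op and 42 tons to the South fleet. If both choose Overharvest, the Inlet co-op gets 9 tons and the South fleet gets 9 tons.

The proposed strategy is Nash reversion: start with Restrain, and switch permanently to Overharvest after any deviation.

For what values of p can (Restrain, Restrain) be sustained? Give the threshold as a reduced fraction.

28/33

Expected cooperation value is 14 + p·14 + p²·14 + … = 14/(1−p); deviation gives 42 + p·9/(1−p).
14 ≥ 42(1−p) + 9p ⇒ 33p ≥ 28 ⇒ p ≥ 28/33.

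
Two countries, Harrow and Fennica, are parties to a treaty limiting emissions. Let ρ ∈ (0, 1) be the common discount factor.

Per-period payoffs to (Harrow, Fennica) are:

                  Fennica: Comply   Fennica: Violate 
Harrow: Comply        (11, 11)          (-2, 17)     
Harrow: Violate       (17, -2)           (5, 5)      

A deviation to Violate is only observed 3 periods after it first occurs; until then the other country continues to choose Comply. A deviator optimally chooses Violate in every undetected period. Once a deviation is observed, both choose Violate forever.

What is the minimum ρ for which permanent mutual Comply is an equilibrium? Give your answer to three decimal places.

The best deviation is to choose Violate for all 3 undetected periods, earning 17 each, then 5 forever once detected.
Deviation value: 17(1−ρ^3)/(1−ρ) + 5ρ^3/(1−ρ); cooperation value: 11/(1−ρ).
IC: 11 ≥ 17(1−ρ^3) + 5ρ^3 = 17 − 12ρ^3.
So ρ^3 ≥ 6/12 = 1/2, giving ρ ≥ (1/2)^(1/3) ≈ 0.794.

0.794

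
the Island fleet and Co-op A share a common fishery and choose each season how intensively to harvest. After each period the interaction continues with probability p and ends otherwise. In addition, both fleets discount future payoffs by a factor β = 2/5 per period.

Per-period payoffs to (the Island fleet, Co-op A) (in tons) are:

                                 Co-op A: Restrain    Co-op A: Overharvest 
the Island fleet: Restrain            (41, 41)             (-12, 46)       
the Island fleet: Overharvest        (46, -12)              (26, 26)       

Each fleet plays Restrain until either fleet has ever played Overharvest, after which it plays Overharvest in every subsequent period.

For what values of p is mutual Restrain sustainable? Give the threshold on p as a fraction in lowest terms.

Expected continuation weight on next period's payoff is β·p = 2/5·p, which plays the role of the discount factor.
Cooperation requires 2/5·p ≥ (46−41)/(46−26) = 1/4, hence p ≥ 5/8.

5/8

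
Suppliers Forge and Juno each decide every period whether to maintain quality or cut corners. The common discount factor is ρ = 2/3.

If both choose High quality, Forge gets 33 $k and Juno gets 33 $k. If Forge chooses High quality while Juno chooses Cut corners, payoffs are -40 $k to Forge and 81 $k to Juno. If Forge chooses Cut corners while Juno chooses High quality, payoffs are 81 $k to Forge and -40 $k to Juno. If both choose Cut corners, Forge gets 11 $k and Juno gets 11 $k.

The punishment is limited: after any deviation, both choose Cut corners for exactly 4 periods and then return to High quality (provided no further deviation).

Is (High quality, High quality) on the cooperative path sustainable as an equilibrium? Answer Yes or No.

Comparing payoff streams over the 5 periods until play realigns: cooperate → 33(1+ρ+…+ρ^4); deviate → 81 + 11(ρ+…+ρ^4).
Cooperation is sustained iff (33−11)(ρ+…+ρ^4) ≥ 81−33.
ρ+…+ρ^4 = 2/3·(1−(2/3)^4)/(1−2/3) = 1.6049, and (81−33)/(33−11) = 2.1818.
1.6049 < 2.1818, so cooperation is not sustainable.

No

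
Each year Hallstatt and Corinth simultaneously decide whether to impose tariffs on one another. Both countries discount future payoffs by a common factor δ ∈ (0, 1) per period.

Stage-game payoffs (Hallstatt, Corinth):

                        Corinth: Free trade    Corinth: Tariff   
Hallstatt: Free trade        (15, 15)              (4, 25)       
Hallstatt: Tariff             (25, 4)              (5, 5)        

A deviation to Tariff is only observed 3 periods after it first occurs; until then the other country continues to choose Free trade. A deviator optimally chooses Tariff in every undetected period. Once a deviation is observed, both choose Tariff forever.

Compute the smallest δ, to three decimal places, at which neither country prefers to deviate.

0.794

A deviator earns 25 for 3 periods, then 5 forever; cooperating earns 15 forever. Multiplying the IC by (1−δ):
15 ≥ 25(1−δ^3) + 5δ^3, so 20·δ^3 ≥ 10 and δ^3 ≥ 1/2.
δ ≥ (1/2)^(1/3) ≈ 0.794.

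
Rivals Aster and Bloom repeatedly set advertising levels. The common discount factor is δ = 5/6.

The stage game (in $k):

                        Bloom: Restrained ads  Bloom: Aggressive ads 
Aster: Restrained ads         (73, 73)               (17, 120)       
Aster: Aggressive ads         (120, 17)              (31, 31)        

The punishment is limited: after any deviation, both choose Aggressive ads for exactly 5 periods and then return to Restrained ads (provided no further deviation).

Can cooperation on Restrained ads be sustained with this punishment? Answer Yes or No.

Yes

Comparing payoff streams over the 6 periods until play realigns: cooperate → 73(1+δ+…+δ^5); deviate → 120 + 31(δ+…+δ^5).
Cooperation is sustained iff (73−31)(δ+…+δ^5) ≥ 120−73.
δ+…+δ^5 = 5/6·(1−(5/6)^5)/(1−5/6) = 2.9906, and (120−73)/(73−31) = 1.1190.
2.9906 ≥ 1.1190, so cooperation is sustainable.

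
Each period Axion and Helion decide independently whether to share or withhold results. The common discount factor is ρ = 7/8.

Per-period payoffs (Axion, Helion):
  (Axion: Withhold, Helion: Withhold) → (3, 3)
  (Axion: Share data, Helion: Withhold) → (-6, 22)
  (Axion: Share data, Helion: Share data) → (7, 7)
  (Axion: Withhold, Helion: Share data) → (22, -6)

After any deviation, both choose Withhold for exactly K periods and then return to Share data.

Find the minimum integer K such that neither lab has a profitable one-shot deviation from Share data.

IC: ρ(1−ρ^K)/(1−ρ) ≥ (22−7)/(7−3) = 15/4.
With ρ = 7/8: need 1 − ρ^K ≥ 15/4·(1−7/8)/(7/8), i.e. ρ^K ≤ 0.4643.
Since (7/8)^5 = 0.5129 and (7/8)^6 = 0.4488, the smallest such K is 6.

6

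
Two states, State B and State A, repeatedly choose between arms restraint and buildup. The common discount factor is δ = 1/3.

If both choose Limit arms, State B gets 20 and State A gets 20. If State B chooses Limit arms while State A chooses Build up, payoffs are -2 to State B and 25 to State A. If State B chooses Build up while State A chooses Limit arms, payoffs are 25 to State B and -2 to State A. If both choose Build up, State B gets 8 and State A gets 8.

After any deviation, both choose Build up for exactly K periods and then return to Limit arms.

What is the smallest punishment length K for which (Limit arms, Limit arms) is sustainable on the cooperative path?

2

IC: δ(1−δ^K)/(1−δ) ≥ (25−20)/(20−8) = 5/12.
With δ = 1/3: need 1 − δ^K ≥ 5/12·(1−1/3)/(1/3), i.e. δ^K ≤ 0.1667.
Since (1/3)^1 = 0.3333 and (1/3)^2 = 0.1111, the smallest such K is 2.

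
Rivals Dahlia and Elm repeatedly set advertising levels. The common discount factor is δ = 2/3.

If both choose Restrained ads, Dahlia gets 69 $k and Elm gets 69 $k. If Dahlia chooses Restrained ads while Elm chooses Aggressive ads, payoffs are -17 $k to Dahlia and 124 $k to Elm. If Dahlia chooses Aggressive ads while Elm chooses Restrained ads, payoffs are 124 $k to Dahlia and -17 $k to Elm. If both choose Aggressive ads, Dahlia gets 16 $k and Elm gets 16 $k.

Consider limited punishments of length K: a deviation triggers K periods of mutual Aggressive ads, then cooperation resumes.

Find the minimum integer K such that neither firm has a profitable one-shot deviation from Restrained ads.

Need Σ_{k=1}^{K} δ^k ≥ (124−69)/(69−16) = 1.0377 at δ = 2/3.
At K = 1 the sum is 0.6667 < 1.0377; at K = 2 it is 1.1111 ≥ 1.0377.
So the minimum punishment length is K = 2.

2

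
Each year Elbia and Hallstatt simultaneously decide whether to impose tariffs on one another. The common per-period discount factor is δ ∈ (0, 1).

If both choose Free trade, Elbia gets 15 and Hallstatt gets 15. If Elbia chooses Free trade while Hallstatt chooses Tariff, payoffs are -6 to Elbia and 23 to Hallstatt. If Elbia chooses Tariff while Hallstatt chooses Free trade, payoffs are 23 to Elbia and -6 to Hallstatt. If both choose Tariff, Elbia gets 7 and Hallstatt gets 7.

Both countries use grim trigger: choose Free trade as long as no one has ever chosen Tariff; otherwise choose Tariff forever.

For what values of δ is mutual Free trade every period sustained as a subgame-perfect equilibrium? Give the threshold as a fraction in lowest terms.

15/(1−δ) ≥ 23 + 7δ/(1−δ)
15 ≥ 23 − 16δ
δ ≥ 8/16 = 1/2.

1/2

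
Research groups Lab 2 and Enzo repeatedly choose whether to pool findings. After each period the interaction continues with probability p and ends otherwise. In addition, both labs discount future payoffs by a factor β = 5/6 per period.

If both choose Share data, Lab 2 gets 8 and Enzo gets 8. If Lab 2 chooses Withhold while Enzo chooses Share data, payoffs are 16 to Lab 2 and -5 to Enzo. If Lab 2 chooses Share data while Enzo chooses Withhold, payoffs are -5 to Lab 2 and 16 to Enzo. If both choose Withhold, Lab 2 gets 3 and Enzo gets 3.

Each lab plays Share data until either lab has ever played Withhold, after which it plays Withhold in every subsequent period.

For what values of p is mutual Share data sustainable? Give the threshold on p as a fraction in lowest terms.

48/65

With continuation probability p and discount β, the effective per-period discount factor is βp.
Grim-trigger IC: βp ≥ (16−8)/(16−3) = 8/13.
So p ≥ (8/13)/(5/6) = 48/65.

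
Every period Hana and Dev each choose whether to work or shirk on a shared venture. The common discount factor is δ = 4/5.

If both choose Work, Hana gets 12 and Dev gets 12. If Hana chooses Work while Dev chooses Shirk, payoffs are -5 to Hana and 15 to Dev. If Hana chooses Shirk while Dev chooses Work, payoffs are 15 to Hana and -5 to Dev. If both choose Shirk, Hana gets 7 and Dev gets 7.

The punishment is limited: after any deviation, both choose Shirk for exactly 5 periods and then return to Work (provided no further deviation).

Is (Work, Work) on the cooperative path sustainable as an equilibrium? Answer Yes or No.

Yes

A one-shot deviation gives 15 now, then 7 for 5 periods, then back to 12.
Gain from deviating: (15−12) today; loss: (12−7) in each of the next 5 periods.
No-deviation condition: (12−7)(δ+…+δ^5) ≥ 15−12, i.e. δ+…+δ^5 ≥ 3/5.
At δ = 4/5: δ+…+δ^5 = 2.6893 ≥ 0.6000.
So cooperation is sustainable.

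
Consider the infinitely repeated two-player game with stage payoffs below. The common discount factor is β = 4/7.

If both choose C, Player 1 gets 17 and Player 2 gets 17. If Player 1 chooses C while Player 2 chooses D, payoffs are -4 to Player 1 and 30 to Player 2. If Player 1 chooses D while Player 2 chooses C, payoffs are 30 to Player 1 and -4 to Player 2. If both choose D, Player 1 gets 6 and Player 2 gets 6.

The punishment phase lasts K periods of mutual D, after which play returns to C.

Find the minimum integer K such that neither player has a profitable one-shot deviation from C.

Need Σ_{k=1}^{K} β^k ≥ (30−17)/(17−6) = 1.1818 at β = 4/7.
At K = 3 the sum is 1.0845 < 1.1818; at K = 4 it is 1.1912 ≥ 1.1818.
So the minimum punishment length is K = 4.

4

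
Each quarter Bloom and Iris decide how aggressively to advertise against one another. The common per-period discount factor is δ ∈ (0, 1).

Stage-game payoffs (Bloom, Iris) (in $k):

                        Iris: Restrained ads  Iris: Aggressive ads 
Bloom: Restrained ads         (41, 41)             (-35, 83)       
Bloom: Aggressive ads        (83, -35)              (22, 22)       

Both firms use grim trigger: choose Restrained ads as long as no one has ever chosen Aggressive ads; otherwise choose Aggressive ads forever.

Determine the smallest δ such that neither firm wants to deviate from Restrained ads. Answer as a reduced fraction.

42/61

Cooperation forever yields 41 each period: 41/(1−δ).
Deviating yields 83 once, then 22 forever: 83 + 22δ/(1−δ).
No profitable deviation requires 41/(1−δ) ≥ 83 + 22δ/(1−δ).
Multiplying by (1−δ): 41 ≥ 83(1−δ) + 22δ = 83 − 61δ.
So 61δ ≥ 42, i.e. δ ≥ 42/61.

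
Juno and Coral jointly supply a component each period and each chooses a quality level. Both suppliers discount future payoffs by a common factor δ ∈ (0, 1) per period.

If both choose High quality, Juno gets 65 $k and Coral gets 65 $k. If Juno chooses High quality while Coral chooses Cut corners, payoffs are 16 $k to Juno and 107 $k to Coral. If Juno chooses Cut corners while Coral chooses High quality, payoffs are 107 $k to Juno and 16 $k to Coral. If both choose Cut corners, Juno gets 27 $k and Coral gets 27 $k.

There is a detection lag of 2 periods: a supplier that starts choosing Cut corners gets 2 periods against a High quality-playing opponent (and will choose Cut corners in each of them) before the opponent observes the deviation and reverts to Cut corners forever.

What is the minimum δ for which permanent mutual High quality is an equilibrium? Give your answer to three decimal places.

0.725

A deviator earns 107 for 2 periods, then 27 forever; cooperating earns 65 forever. Multiplying the IC by (1−δ):
65 ≥ 107(1−δ^2) + 27δ^2, so 80·δ^2 ≥ 42 and δ^2 ≥ 21/40.
δ ≥ (21/40)^(1/2) ≈ 0.725.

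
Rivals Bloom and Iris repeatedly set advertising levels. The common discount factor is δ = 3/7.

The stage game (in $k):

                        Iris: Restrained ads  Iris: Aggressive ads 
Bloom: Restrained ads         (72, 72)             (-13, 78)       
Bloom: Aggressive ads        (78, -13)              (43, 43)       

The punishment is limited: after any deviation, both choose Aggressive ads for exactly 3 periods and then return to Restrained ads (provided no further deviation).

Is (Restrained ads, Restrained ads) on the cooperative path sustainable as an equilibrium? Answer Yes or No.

Yes

IC: δ+…+δ^3 ≥ (78−72)/(72−43) = 6/29.
At δ = 3/7: partial sum = 0.6910 ≥ 0.2069. Cooperation sustainable.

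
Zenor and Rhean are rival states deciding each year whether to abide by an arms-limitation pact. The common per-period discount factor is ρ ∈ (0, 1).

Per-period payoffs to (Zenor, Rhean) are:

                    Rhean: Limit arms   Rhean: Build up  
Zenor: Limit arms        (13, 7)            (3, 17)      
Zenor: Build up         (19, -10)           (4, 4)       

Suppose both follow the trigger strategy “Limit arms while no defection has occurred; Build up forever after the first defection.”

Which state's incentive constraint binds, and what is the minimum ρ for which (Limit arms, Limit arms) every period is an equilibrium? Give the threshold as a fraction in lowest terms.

Rhean; ρ ≥ 10/13

Zenor's threshold: (19−13)/(19−4) = 2/5.
Rhean's threshold: (17−7)/(17−4) = 10/13.
2/5 < 10/13, so Rhean binds and ρ* = 10/13.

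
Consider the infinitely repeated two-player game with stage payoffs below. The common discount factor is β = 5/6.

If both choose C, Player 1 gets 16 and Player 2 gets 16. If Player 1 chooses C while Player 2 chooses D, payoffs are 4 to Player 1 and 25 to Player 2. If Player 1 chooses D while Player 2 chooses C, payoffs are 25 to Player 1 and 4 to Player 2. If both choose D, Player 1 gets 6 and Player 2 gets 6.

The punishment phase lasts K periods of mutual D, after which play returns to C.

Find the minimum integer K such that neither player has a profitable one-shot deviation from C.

IC: β(1−β^K)/(1−β) ≥ (25−16)/(16−6) = 9/10.
With β = 5/6: need 1 − β^K ≥ 9/10·(1−5/6)/(5/6), i.e. β^K ≤ 0.8200.
Since (5/6)^1 = 0.8333 and (5/6)^2 = 0.6944, the smallest such K is 2.

2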